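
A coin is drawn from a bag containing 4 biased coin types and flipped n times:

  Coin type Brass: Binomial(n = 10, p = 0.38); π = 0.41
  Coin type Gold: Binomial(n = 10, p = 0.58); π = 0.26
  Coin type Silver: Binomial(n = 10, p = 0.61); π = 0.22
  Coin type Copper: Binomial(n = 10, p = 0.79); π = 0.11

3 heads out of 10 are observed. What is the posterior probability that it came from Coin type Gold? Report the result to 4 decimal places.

0.1195

P(component k | x) = π_k·f_k(x) / marginal(x), where marginal(x) = Σ_j π_j·f_j(x).
Evaluate each component's likelihood at the observed value:
  f_Brass = C(10,3)·0.38^3·0.62^7 = 120·0.054872·0.0352161 = 0.231886
  f_Gold = C(10,3)·0.58^3·0.42^7 = 120·0.195112·0.00230539 = 0.0539772
  f_Silver = C(10,3)·0.61^3·0.39^7 = 120·0.226981·0.00137231 = 0.0373786
  f_Copper = C(10,3)·0.79^3·0.21^7 = 120·0.493039·1.80109e-05 = 0.00106561
Prior × likelihood for each component:
  π_Brass·f_Brass = 0.41 × 0.231886 = 0.0950731
  π_Gold·f_Gold = 0.26 × 0.0539772 = 0.0140341
  π_Silver·f_Silver = 0.22 × 0.0373786 = 0.00822329
  π_Copper·f_Copper = 0.11 × 0.00106561 = 0.000117217
Normaliser: 0.0950731 + 0.0140341 + 0.00822329 + 0.000117217 = 0.117448
So the posterior for Coin type Gold is 0.0140341 / 0.117448 ≈ 0.1195.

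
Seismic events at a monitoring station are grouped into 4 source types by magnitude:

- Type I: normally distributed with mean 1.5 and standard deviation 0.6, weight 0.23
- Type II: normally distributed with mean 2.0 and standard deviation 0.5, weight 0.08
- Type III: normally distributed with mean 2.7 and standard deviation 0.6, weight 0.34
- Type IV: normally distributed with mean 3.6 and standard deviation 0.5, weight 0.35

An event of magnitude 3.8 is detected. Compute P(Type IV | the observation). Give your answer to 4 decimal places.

The responsibility of component k is w_k f_k(x) divided by Σ_j w_j f_j(x).
Evaluate each component's likelihood at the observed value:
  p_I = 0.000428451
  p_II = 0.0012238
  p_III = 0.123852
  p_IV = 0.73654
Prior × likelihood for each component:
  w_I·p_I = 0.23 × 0.000428451 = 9.85436e-05
  w_II·p_II = 0.08 × 0.0012238 = 9.79043e-05
  w_III·p_III = 0.34 × 0.123852 = 0.0421097
  w_IV·p_IV = 0.35 × 0.73654 = 0.257789
Normaliser: 9.85436e-05 + 9.79043e-05 + 0.0421097 + 0.257789 = 0.300095
So the posterior for Type IV is 0.257789 / 0.300095 ≈ 0.8590.

0.8590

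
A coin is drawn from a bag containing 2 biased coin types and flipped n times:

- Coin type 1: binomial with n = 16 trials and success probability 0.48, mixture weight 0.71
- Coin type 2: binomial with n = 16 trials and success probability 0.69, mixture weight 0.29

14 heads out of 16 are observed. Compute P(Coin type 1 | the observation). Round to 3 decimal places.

By Bayes' theorem, P(k | x) = P(Z=k) f_k(x) / Σ_j P(Z=j) f_j(x).
Component likelihoods at x = 14 heads out of 16:
  L_1 = C(16,14)·0.48^14·0.52^2 = 120·3.44649e-05·0.2704 = 0.00111832
  L_2 = C(16,14)·0.69^14·0.31^2 = 120·0.00554482·0.0961 = 0.0639428
Unnormalised posteriors:
  P(Z=1)·L_1 = 0.71 × 0.00111832 = 0.000794006
  P(Z=2)·L_2 = 0.29 × 0.0639428 = 0.0185434
Marginal: 0.000794006 + 0.0185434 = 0.0193374
P(Coin type 1 | the observation) = 0.000794006 / 0.0193374 ≈ 0.041

0.041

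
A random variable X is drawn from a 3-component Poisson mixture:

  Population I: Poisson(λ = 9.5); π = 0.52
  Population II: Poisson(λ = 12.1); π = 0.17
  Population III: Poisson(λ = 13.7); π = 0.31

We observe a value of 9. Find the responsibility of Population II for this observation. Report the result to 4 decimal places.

0.1472

P(component k | x) = w_k·f_k(x) / marginal(x), where marginal(x) = Σ_j w_j·f_j(x).
Poisson probabilities:
  L_I = 0.130003
  L_II = 0.0851809
  L_III = 0.0525881
Prior × likelihood for each component:
  w_I·L_I = 0.52 × 0.130003 = 0.0676013
  w_II·L_II = 0.17 × 0.0851809 = 0.0144807
  w_III·L_III = 0.31 × 0.0525881 = 0.0163023
Normaliser: 0.0676013 + 0.0144807 + 0.0163023 = 0.0983844
Responsibility of Population II: 0.0144807 / 0.0983844 ≈ 0.1472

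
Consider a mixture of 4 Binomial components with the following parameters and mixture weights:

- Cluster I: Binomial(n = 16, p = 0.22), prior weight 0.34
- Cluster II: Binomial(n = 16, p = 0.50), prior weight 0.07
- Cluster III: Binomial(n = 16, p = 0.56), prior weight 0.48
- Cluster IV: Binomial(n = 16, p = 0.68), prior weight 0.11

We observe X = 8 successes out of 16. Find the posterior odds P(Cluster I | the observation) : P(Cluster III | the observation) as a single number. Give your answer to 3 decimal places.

Since P(k|x) ∝ w_k f_k(x), the posterior odds are w_i f_i(x) / (w_j f_j(x)).
Evaluate each component's likelihood at the observed value:
  f_I = 0.00967647
  f_II = 0.196381
  f_III = 0.174866
  f_IV = 0.0646919
Posterior odds = (w_I·f_I) / (w_III·f_III) = (0.34·0.00967647) / (0.48·0.174866) = 0.00329 / 0.0839354 ≈ 0.039

0.039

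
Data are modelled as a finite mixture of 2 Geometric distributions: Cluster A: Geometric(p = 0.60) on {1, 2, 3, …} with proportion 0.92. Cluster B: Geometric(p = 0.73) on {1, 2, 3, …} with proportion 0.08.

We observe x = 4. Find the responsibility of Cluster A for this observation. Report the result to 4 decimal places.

0.9685

By Bayes' theorem, P(k | x) = π_k f_k(x) / Σ_j π_j f_j(x).
Component likelihoods at x = 4:
  f_A = 0.0384
  f_B = 0.0143686
Unnormalised posteriors:
  π_A·f_A = 0.92 × 0.0384 = 0.035328
  π_B·f_B = 0.08 × 0.0143686 = 0.00114949
Normaliser: 0.035328 + 0.00114949 = 0.0364775
P(Cluster A | x) ≈ 0.9685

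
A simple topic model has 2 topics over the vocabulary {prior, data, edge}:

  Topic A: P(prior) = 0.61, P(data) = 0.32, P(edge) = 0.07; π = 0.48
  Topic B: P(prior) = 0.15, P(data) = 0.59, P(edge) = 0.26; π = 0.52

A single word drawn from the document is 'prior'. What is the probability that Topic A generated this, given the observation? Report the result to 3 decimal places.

0.790

Posterior ∝ prior × likelihood, so P(k | x) ∝ w_k f_k(x); normalise over all components.
Evaluate each component's likelihood at the observed value:
  L_A = P(prior | comp) = 0.61
  L_B = P(prior | comp) = 0.15
Prior × likelihood for each component:
  w_A·L_A = 0.48 × 0.61 = 0.2928
  w_B·L_B = 0.52 × 0.15 = 0.078
Marginal: 0.2928 + 0.078 = 0.3708
So the posterior for Topic A is 0.2928 / 0.3708 ≈ 0.790.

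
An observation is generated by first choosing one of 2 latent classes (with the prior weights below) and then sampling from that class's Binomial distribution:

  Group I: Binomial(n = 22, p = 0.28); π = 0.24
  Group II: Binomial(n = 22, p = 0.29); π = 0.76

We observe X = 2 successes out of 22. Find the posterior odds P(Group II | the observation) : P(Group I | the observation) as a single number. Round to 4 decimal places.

2.5680

The posterior odds equal the prior odds times the likelihood ratio: (P(Z=i)/P(Z=j))·(f_i(x)/f_j(x)).
Binomial probabilities:
  p_I = 0.025385
  p_II = 0.0205861
Posterior odds = (P(Z=II)·p_II) / (P(Z=I)·p_I) = (0.76·0.0205861) / (0.24·0.025385) = 0.0156455 / 0.00609241 ≈ 2.5680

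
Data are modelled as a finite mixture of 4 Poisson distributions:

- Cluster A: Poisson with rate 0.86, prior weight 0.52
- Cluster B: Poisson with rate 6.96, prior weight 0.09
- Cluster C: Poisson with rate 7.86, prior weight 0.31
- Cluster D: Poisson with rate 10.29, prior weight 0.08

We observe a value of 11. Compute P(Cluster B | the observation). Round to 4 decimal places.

Apply Bayes' rule: the posterior for each component is proportional to its prior times its likelihood at x.
Component likelihoods at x = 11:
  p_A = e^(−0.86)·0.86^11/11! = 2.01759e-09
  p_B = e^(−6.96)·6.96^11/11! = 0.0441424
  p_C = e^(−7.86)·7.86^11/11! = 0.0683813
  p_D = e^(−10.29)·10.29^11/11! = 0.116553
Unnormalised posteriors:
  π_A·p_A = 0.52 × 2.01759e-09 = 1.04915e-09
  π_B·p_B = 0.09 × 0.0441424 = 0.00397282
  π_C·p_C = 0.31 × 0.0683813 = 0.0211982
  π_D·p_D = 0.08 × 0.116553 = 0.00932423
Normaliser: 1.04915e-09 + 0.00397282 + 0.0211982 + 0.00932423 = 0.0344953
Responsibility of Cluster B: 0.00397282 / 0.0344953 ≈ 0.1152

0.1152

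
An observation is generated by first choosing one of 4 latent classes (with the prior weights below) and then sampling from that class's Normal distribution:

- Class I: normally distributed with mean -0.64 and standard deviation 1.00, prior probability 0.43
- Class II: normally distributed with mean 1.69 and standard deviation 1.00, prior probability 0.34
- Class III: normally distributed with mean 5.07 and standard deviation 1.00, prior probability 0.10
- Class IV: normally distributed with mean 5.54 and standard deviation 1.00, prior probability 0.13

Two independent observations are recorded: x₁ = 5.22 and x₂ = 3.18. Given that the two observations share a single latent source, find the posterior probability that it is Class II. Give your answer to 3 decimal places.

Posterior ∝ prior × likelihood, so P(k | x) ∝ w_k f_k(x); normalise over all components.
Since both observations come from the same component, the likelihood for component k is f_k(x₁)·f_k(x₂).
  p_I = [1.39367e-08] × [0.000270527] = 3.77026e-12
  p_II = [0.000785344] × [0.131468] = 0.000103248
  p_III = [0.394479] × [0.0668711] = 0.0263793
  p_IV = [0.379031] × [0.0246313] = 0.009336
Unnormalised posteriors:
  w_I·p_I = 0.43 × 3.77026e-12 = 1.62121e-12
  w_II·p_II = 0.34 × 0.000103248 = 3.51043e-05
  w_III·p_III = 0.10 × 0.0263793 = 0.00263793
  w_IV·p_IV = 0.13 × 0.009336 = 0.00121368
Denominator: 1.62121e-12 + 3.51043e-05 + 0.00263793 + 0.00121368 = 0.00388671
So the posterior for Class II is 3.51043e-05 / 0.00388671 ≈ 0.009.

0.009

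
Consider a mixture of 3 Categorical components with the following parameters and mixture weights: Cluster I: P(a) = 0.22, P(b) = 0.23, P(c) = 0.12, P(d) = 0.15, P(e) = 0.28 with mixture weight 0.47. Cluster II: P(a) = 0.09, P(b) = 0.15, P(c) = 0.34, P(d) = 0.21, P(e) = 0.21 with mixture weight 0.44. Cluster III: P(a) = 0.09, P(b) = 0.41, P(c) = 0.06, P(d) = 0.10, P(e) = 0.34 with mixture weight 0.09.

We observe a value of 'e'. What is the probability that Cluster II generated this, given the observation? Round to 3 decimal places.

By Bayes' theorem, P(k | x) = w_k f_k(x) / Σ_j w_j f_j(x).
Evaluate each component's likelihood at the observed value:
  L_I = 0.28
  L_II = 0.21
  L_III = 0.34
Unnormalised posteriors:
  w_I·L_I = 0.47 × 0.28 = 0.1316
  w_II·L_II = 0.44 × 0.21 = 0.0924
  w_III·L_III = 0.09 × 0.34 = 0.0306
Marginal: 0.1316 + 0.0924 + 0.0306 = 0.2546
So the posterior for Cluster II is 0.0924 / 0.2546 ≈ 0.363.

0.363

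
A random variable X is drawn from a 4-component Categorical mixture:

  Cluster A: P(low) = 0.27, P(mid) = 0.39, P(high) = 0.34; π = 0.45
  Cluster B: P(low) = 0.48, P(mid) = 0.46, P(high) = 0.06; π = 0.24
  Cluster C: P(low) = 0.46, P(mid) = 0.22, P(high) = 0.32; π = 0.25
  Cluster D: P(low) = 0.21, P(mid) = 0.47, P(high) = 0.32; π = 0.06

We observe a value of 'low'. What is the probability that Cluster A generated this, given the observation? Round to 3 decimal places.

0.334

Apply Bayes' rule: the posterior for each component is proportional to its prior times its likelihood at x.
Evaluate each component's likelihood at the observed value:
  f_A = 0.27
  f_B = 0.48
  f_C = 0.46
  f_D = 0.21
Prior × likelihood for each component:
  π_A·f_A = 0.45 × 0.27 = 0.1215
  π_B·f_B = 0.24 × 0.48 = 0.1152
  π_C·f_C = 0.25 × 0.46 = 0.115
  π_D·f_D = 0.06 × 0.21 = 0.0126
Marginal: 0.1215 + 0.1152 + 0.115 + 0.0126 = 0.3643
P(Cluster A | x) = 0.1215 / 0.3643 ≈ 0.334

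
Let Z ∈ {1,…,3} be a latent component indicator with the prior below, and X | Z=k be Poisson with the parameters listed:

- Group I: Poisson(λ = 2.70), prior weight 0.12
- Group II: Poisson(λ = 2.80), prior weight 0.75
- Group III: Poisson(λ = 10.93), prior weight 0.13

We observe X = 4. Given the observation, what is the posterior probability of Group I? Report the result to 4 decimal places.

P(component k | x) = π_k·f_k(x) / marginal(x), where marginal(x) = Σ_j π_j·f_j(x).
Component likelihoods at x = 4:
  p_I = e^(−2.70)·2.70^4/4! = 0.148816
  p_II = e^(−2.80)·2.80^4/4! = 0.155739
  p_III = e^(−10.93)·10.93^4/4! = 0.010652
Prior × likelihood for each component:
  π_I·p_I = 0.12 × 0.148816 = 0.0178579
  π_II·p_II = 0.75 × 0.155739 = 0.116804
  π_III·p_III = 0.13 × 0.010652 = 0.00138476
Sum: 0.0178579 + 0.116804 + 0.00138476 = 0.136047
So the posterior for Group I is 0.0178579 / 0.136047 ≈ 0.1313.

0.1313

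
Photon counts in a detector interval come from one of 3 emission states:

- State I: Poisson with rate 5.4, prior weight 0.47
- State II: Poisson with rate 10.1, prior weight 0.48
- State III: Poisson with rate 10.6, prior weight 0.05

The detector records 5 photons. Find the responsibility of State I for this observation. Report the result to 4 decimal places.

P(component k | x) = w_k·f_k(x) / marginal(x), where marginal(x) = Σ_j w_j·f_j(x).
Poisson probabilities:
  f_I = e^(−5.4)·5.4^5/5! = 0.172821
  f_II = e^(−10.1)·10.1^5/5! = 0.0359792
  f_III = e^(−10.6)·10.6^5/5! = 0.027786
Unnormalised posteriors:
  w_I·f_I = 0.47 × 0.172821 = 0.081226
  w_II·f_II = 0.48 × 0.0359792 = 0.01727
  w_III·f_III = 0.05 × 0.027786 = 0.0013893
Denominator: 0.081226 + 0.01727 + 0.0013893 = 0.0998853
Responsibility of State I: 0.081226 / 0.0998853 ≈ 0.8132

0.8132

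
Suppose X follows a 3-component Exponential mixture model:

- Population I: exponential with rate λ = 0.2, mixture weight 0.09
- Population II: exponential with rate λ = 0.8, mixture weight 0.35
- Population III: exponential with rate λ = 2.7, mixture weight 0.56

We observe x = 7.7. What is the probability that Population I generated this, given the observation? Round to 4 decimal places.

0.8671

Posterior ∝ prior × likelihood, so P(k | x) ∝ P(Z=k) f_k(x); normalise over all components.
Component likelihoods at x = 7.7:
  f_I = 0.0428762
  f_II = 0.0016898
  f_III = 2.5257e-09
Unnormalised posteriors:
  P(Z=I)·f_I = 0.09 × 0.0428762 = 0.00385886
  P(Z=II)·f_II = 0.35 × 0.0016898 = 0.000591431
  P(Z=III)·f_III = 0.56 × 2.5257e-09 = 1.41439e-09
Marginal: 0.00385886 + 0.000591431 + 1.41439e-09 = 0.00445029
P(Population I | data) = 0.00385886 / 0.00445029 ≈ 0.8671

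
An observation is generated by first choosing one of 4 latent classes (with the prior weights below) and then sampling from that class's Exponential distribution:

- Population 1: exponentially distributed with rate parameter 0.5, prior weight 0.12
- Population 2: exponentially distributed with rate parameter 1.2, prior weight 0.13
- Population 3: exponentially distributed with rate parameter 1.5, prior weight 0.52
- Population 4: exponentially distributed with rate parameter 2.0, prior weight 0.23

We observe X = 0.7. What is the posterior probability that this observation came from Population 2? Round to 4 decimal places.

By Bayes' theorem, P(k | x) = π_k f_k(x) / Σ_j π_j f_j(x).
Component likelihoods at x = 0.7:
  L_1 = 0.5·e^(−0.5·0.7) = 0.5·e^(−0.3500) = 0.352344
  L_2 = 1.2·e^(−1.2·0.7) = 1.2·e^(−0.8400) = 0.518053
  L_3 = 1.5·e^(−1.5·0.7) = 1.5·e^(−1.0500) = 0.524907
  L_4 = 2.0·e^(−2.0·0.7) = 2.0·e^(−1.4000) = 0.493194
Weight by the priors:
  π_1·L_1 = 0.12 × 0.352344 = 0.0422813
  π_2·L_2 = 0.13 × 0.518053 = 0.0673468
  π_3·L_3 = 0.52 × 0.524907 = 0.272951
  π_4·L_4 = 0.23 × 0.493194 = 0.113435
Denominator: 0.0422813 + 0.0673468 + 0.272951 + 0.113435 = 0.496014
Responsibility of Population 2: 0.0673468 / 0.496014 ≈ 0.1358

0.1358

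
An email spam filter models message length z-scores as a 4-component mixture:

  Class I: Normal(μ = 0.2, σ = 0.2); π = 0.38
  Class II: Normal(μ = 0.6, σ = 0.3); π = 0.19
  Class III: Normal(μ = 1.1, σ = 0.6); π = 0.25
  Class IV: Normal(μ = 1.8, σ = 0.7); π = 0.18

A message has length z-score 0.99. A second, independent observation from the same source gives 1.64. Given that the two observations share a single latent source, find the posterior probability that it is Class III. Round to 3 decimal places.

0.711

Posterior ∝ prior × likelihood, so P(k | x) ∝ π_k f_k(x); normalise over all components.
Since both observations come from the same component, the likelihood for component k is f_k(x₁)·f_k(x₂).
  p_I = [(1/(0.2·√(2π)))·exp(−(0.99−0.2)²/(2·0.2²)) = 1.994711·exp(-7.80125) = 0.000816282] × [1.10399e-11] = 9.01171e-15
  p_II = [(1/(0.3·√(2π)))·exp(−(0.99−0.6)²/(2·0.3²)) = 1.329808·exp(-0.84500) = 0.571229] × [0.00326709] = 0.00186626
  p_III = [(1/(0.6·√(2π)))·exp(−(0.99−1.1)²/(2·0.6²)) = 0.664904·exp(-0.01681) = 0.653823] × [0.443475] = 0.289954
  p_IV = [(1/(0.7·√(2π)))·exp(−(0.99−1.8)²/(2·0.7²)) = 0.569918·exp(-0.66949) = 0.291781] × [0.555223] = 0.162003
Prior × likelihood for each component:
  π_I·p_I = 0.38 × 9.01171e-15 = 3.42445e-15
  π_II·p_II = 0.19 × 0.00186626 = 0.000354589
  π_III·p_III = 0.25 × 0.289954 = 0.0724886
  π_IV·p_IV = 0.18 × 0.162003 = 0.0291606
Evidence: 3.42445e-15 + 0.000354589 + 0.0724886 + 0.0291606 = 0.102004
P(Class III | x₁,x₂) ≈ 0.711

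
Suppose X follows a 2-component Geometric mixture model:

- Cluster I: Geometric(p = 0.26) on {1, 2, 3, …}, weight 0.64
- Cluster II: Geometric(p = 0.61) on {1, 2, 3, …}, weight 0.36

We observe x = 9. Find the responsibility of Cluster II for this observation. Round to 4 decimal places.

0.0078

Apply Bayes' rule: the posterior for each component is proportional to its prior times its likelihood at x.
Component likelihoods at x = 9:
  p_I = 0.26·(1−0.26)^8 = 0.26·0.0899195 = 0.0233791
  p_II = 0.61·(1−0.61)^8 = 0.61·0.000535201 = 0.000326473
Unnormalised posteriors:
  w_I·p_I = 0.64 × 0.0233791 = 0.0149626
  w_II·p_II = 0.36 × 0.000326473 = 0.00011753
Evidence: 0.0149626 + 0.00011753 = 0.0150801
Responsibility of Cluster II: 0.00011753 / 0.0150801 ≈ 0.0078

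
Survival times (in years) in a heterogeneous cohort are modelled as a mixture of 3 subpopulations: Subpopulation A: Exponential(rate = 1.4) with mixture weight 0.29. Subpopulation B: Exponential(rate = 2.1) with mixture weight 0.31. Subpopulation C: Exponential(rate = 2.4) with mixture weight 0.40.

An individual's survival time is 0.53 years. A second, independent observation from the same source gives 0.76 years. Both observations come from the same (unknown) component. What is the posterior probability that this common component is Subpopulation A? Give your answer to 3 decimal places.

By Bayes' theorem, P(k | x) = w_k f_k(x) / Σ_j w_j f_j(x).
Since both observations come from the same component, the likelihood for component k is f_k(x₁)·f_k(x₂).
  L_A = [0.666625] × [0.483102] = 0.322048
  L_B = [0.690001] × [0.425682] = 0.293721
  L_C = [0.672649] × [0.387309] = 0.260523
Prior × likelihood for each component:
  w_A·L_A = 0.29 × 0.322048 = 0.0933938
  w_B·L_B = 0.31 × 0.293721 = 0.0910535
  w_C·L_C = 0.40 × 0.260523 = 0.104209
Denominator: 0.0933938 + 0.0910535 + 0.104209 = 0.288657
P(Subpopulation A | x₁, x₂) = 0.0933938 / 0.288657 ≈ 0.324

0.324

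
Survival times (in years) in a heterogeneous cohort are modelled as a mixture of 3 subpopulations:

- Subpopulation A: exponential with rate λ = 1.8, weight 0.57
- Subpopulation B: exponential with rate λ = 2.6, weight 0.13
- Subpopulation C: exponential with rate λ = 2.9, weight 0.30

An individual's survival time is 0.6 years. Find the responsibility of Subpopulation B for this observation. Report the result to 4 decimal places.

Apply Bayes' rule: the posterior for each component is proportional to its prior times its likelihood at x.
Evaluate each component's likelihood at the observed value:
  p_A = 1.8·e^(−1.8·0.6) = 1.8·e^(−1.0800) = 0.611272
  p_B = 2.6·e^(−2.6·0.6) = 2.6·e^(−1.5600) = 0.546354
  p_C = 2.9·e^(−2.9·0.6) = 2.9·e^(−1.7400) = 0.509009
Prior × likelihood for each component:
  π_A·p_A = 0.57 × 0.611272 = 0.348425
  π_B·p_B = 0.13 × 0.546354 = 0.071026
  π_C·p_C = 0.30 × 0.509009 = 0.152703
Denominator: 0.348425 + 0.071026 + 0.152703 = 0.572154
Responsibility of Subpopulation B: 0.071026 / 0.572154 ≈ 0.1241

0.1241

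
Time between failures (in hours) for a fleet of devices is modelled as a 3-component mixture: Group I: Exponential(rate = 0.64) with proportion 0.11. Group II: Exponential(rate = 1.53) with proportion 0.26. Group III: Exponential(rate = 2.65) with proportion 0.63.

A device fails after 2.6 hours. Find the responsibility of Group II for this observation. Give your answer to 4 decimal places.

By Bayes' theorem, P(k | x) = π_k f_k(x) / Σ_j π_j f_j(x).
Exponential densities:
  L_I = 0.121203
  L_II = 0.0286463
  L_III = 0.00269747
Prior × likelihood for each component:
  π_I·L_I = 0.11 × 0.121203 = 0.0133323
  π_II·L_II = 0.26 × 0.0286463 = 0.00744803
  π_III·L_III = 0.63 × 0.00269747 = 0.00169941
Marginal: 0.0133323 + 0.00744803 + 0.00169941 = 0.0224798
P(Group II | x) = 0.00744803 / 0.0224798 ≈ 0.3313

0.3313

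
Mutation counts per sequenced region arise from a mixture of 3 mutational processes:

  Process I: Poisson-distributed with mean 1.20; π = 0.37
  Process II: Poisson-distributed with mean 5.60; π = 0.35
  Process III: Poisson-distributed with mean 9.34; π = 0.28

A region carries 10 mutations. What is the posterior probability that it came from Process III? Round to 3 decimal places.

0.760

P(component k | x) = π_k·f_k(x) / marginal(x), where marginal(x) = Σ_j π_j·f_j(x).
Evaluate each component's likelihood at the observed value:
  L_I = e^(−1.20)·1.20^10/10! = 5.13921e-07
  L_II = e^(−5.60)·5.60^10/10! = 0.0309078
  L_III = e^(−9.34)·9.34^10/10! = 0.122291
Prior × likelihood for each component:
  π_I·L_I = 0.37 × 5.13921e-07 = 1.90151e-07
  π_II·L_II = 0.35 × 0.0309078 = 0.0108177
  π_III·L_III = 0.28 × 0.122291 = 0.0342415
Marginal: 1.90151e-07 + 0.0108177 + 0.0342415 = 0.0450595
Responsibility of Process III: 0.0342415 / 0.0450595 ≈ 0.760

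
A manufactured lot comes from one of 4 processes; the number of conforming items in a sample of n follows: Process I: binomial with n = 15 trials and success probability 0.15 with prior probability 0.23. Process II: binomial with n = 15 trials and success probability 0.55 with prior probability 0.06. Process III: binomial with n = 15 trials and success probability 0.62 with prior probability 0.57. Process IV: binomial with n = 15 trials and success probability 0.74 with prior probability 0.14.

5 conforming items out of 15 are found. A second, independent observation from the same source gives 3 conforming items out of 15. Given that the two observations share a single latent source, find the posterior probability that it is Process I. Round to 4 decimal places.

Apply Bayes' rule: the posterior for each component is proportional to its prior times its likelihood at x.
Since both observations come from the same component, the likelihood for component k is f_k(x₁)·f_k(x₂).
  p_I = [C(15,5)·0.15^5·0.85^10 = 3003·7.59375e-05·0.196874 = 0.0448953] × [0.21843] = 0.00980648
  p_II = [C(15,5)·0.55^5·0.45^10 = 3003·0.0503284·0.000340506 = 0.0514629] × [0.00521975] = 0.000268623
  p_III = [C(15,5)·0.62^5·0.38^10 = 3003·0.0916133·6.27821e-05 = 0.0172723] × [0.000983082] = 1.69801e-05
  p_IV = [C(15,5)·0.74^5·0.26^10 = 3003·0.221901·1.41167e-06 = 0.000940692] × [1.75949e-05] = 1.65514e-08
Prior × likelihood for each component:
  π_I·p_I = 0.23 × 0.00980648 = 0.00225549
  π_II·p_II = 0.06 × 0.000268623 = 1.61174e-05
  π_III·p_III = 0.57 × 1.69801e-05 = 9.67864e-06
  π_IV·p_IV = 0.14 × 1.65514e-08 = 2.31719e-09
Normaliser: 0.00225549 + 1.61174e-05 + 9.67864e-06 + 2.31719e-09 = 0.00228129
P(Process I | x) ≈ 0.9887

0.9887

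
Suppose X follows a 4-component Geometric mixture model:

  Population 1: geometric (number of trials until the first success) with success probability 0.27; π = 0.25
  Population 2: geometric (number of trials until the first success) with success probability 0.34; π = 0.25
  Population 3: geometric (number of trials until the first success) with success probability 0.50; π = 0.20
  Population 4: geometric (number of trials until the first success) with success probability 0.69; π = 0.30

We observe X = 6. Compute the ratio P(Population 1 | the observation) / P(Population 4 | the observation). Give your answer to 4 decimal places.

23.6124

Only the two components matter; the odds are (w_i f_i(x)) / (w_j f_j(x)).
Component likelihoods at x = 6:
  p_1 = 0.0559729
  p_2 = 0.0425793
  p_3 = 0.015625
  p_4 = 0.00197541
0.0139932 / 0.000592623 ≈ 23.6124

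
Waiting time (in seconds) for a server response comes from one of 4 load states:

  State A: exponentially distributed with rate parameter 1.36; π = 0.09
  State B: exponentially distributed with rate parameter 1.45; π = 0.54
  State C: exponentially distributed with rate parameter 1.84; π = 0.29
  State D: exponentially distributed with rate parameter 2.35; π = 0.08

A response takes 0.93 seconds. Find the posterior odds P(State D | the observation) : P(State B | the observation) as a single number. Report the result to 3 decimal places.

Since P(k|x) ∝ w_k f_k(x), the posterior odds are w_i f_i(x) / (w_j f_j(x)).
Component likelihoods at x = 0.93 seconds:
  f_A = 1.36·e^(−1.36·0.93) = 1.36·e^(−1.2648) = 0.383922
  f_B = 1.45·e^(−1.45·0.93) = 1.45·e^(−1.3485) = 0.376463
  f_C = 1.84·e^(−1.84·0.93) = 1.84·e^(−1.7112) = 0.332394
  f_D = 2.35·e^(−2.35·0.93) = 2.35·e^(−2.1855) = 0.264191
Posterior odds = (w_D·f_D) / (w_B·f_B) = (0.08·0.264191) / (0.54·0.376463) = 0.0211352 / 0.20329 ≈ 0.104

0.104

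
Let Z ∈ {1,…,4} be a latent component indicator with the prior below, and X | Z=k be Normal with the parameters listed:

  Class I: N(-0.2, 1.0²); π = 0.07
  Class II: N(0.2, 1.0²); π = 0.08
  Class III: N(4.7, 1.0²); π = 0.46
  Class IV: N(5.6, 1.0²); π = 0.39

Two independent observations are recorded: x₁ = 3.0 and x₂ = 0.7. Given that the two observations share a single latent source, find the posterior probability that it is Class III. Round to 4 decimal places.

0.0212

The responsibility of component k is P(Z=k) f_k(x) divided by Σ_j P(Z=j) f_j(x).
Since both observations come from the same component, the likelihood for component k is f_k(x₁)·f_k(x₂).
  p_I = [0.00238409] × [0.266085] = 0.000634371
  p_II = [0.00791545] × [0.352065] = 0.00278676
  p_III = [0.0940491] × [0.00013383] = 1.25866e-05
  p_IV = [0.013583] × [2.43896e-06] = 3.31283e-08
Weight by the priors:
  P(Z=I)·p_I = 0.07 × 0.000634371 = 4.44059e-05
  P(Z=II)·p_II = 0.08 × 0.00278676 = 0.00022294
  P(Z=III)·p_III = 0.46 × 1.25866e-05 = 5.78984e-06
  P(Z=IV)·p_IV = 0.39 × 3.31283e-08 = 1.292e-08
Denominator: 4.44059e-05 + 0.00022294 + 5.78984e-06 + 1.292e-08 = 0.000273149
Responsibility of Class III: 5.78984e-06 / 0.000273149 ≈ 0.0212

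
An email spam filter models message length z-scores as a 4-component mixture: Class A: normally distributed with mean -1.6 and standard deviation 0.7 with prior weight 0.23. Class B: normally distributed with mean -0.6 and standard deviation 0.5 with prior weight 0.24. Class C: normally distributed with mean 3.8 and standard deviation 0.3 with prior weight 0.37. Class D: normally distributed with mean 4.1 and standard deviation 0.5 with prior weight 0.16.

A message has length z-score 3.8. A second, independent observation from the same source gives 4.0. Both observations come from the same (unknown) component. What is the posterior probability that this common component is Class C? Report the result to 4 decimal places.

0.8627

Apply Bayes' rule: the posterior for each component is proportional to its prior times its likelihood at x.
Since both observations come from the same component, the likelihood for component k is f_k(x₁)·f_k(x₂).
  L_A = [(1/(0.7·√(2π)))·exp(−(3.8−-1.6)²/(2·0.7²)) = 0.569918·exp(-29.75510) = 6.81295e-14] × [7.21753e-15] = 4.91727e-28
  L_B = [(1/(0.5·√(2π)))·exp(−(3.8−-0.6)²/(2·0.5²)) = 0.797885·exp(-38.72000) = 1.21915e-17] × [3.33118e-19] = 4.06121e-36
  L_C = [(1/(0.3·√(2π)))·exp(−(3.8−3.8)²/(2·0.3²)) = 1.329808·exp(-0.00000) = 1.32981] × [1.06483] = 1.41601
  L_D = [(1/(0.5·√(2π)))·exp(−(3.8−4.1)²/(2·0.5²)) = 0.797885·exp(-0.18000) = 0.666449] × [0.782085] = 0.52122
Prior × likelihood for each component:
  π_A·L_A = 0.23 × 4.91727e-28 = 1.13097e-28
  π_B·L_B = 0.24 × 4.06121e-36 = 9.7469e-37
  π_C·L_C = 0.37 × 1.41601 = 0.523925
  π_D·L_D = 0.16 × 0.52122 = 0.0833952
Denominator: 1.13097e-28 + 9.7469e-37 + 0.523925 + 0.0833952 = 0.607321
P(Class C | x₁, x₂) = 0.523925 / 0.607321 ≈ 0.8627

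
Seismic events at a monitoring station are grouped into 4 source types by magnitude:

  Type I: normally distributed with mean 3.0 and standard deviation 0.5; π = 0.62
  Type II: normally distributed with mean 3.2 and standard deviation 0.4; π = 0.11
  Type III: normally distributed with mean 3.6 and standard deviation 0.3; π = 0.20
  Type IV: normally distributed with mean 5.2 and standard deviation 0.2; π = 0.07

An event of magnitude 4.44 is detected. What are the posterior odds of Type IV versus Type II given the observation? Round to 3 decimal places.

0.114

The posterior odds equal the prior odds times the likelihood ratio: (π_i/π_j)·(f_i(x)/f_j(x)).
Normal densities:
  L_I = 0.0126135
  L_II = 0.00816705
  L_III = 0.0263848
  L_IV = 0.00145973
Posterior odds = (π_IV·L_IV) / (π_II·L_II) = (0.07·0.00145973) / (0.11·0.00816705) = 0.000102181 / 0.000898375 ≈ 0.114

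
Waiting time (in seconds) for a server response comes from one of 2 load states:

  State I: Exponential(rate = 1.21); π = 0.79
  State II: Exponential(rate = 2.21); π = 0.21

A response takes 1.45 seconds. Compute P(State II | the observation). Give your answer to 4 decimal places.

0.1022

By Bayes' theorem, P(k | x) = π_k f_k(x) / Σ_j π_j f_j(x).
Exponential densities:
  L_I = 1.21·e^(−1.21·1.45) = 1.21·e^(−1.7545) = 0.209322
  L_II = 2.21·e^(−2.21·1.45) = 2.21·e^(−3.2045) = 0.08968
Multiply by the mixture weights:
  π_I·L_I = 0.79 × 0.209322 = 0.165365
  π_II·L_II = 0.21 × 0.08968 = 0.0188328
Normaliser: 0.165365 + 0.0188328 = 0.184197
Responsibility of State II: 0.0188328 / 0.184197 ≈ 0.1022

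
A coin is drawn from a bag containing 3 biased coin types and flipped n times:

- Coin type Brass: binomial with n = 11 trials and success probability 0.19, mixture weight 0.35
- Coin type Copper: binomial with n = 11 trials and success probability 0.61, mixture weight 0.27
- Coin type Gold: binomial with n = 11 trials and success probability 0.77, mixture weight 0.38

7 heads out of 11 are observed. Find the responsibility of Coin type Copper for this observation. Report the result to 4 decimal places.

The responsibility of component k is w_k f_k(x) divided by Σ_j w_j f_j(x).
Evaluate each component's likelihood at the observed value:
  p_Brass = 0.00126978
  p_Copper = 0.239928
  p_Gold = 0.148204
Prior × likelihood for each component:
  w_Brass·p_Brass = 0.35 × 0.00126978 = 0.000444424
  w_Copper·p_Copper = 0.27 × 0.239928 = 0.0647806
  w_Gold·p_Gold = 0.38 × 0.148204 = 0.0563176
Denominator: 0.000444424 + 0.0647806 + 0.0563176 = 0.121543
P(Coin type Copper | data) = 0.0647806 / 0.121543 ≈ 0.5330

0.5330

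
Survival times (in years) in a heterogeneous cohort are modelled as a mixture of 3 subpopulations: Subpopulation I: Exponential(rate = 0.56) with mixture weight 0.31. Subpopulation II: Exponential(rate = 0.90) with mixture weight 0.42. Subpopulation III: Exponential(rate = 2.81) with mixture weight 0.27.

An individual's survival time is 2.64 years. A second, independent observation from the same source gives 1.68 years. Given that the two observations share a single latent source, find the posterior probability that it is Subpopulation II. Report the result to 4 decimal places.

The responsibility of component k is w_k f_k(x) divided by Σ_j w_j f_j(x).
Since both observations come from the same component, the likelihood for component k is f_k(x₁)·f_k(x₂).
  L_I = [0.127681] × [0.218577] = 0.0279081
  L_II = [0.0836294] × [0.198422] = 0.0165939
  L_III = [0.00168631] × [0.0250316] = 4.22109e-05
Unnormalised posteriors:
  w_I·L_I = 0.31 × 0.0279081 = 0.00865152
  w_II·L_II = 0.42 × 0.0165939 = 0.00696943
  w_III·L_III = 0.27 × 4.22109e-05 = 1.1397e-05
Marginal: 0.00865152 + 0.00696943 + 1.1397e-05 = 0.0156324
Responsibility of Subpopulation II: 0.00696943 / 0.0156324 ≈ 0.4458

0.4458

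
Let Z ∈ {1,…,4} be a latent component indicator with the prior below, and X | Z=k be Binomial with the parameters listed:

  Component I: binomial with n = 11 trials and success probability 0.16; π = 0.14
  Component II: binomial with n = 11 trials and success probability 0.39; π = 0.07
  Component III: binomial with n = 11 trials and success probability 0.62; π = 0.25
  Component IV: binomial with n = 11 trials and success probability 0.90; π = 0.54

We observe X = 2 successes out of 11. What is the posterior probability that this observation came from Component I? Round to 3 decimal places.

0.842

Apply Bayes' rule: the posterior for each component is proportional to its prior times its likelihood at x.
Binomial probabilities:
  L_I = C(11,2)·0.16^2·0.84^9 = 55·0.0256·0.208216 = 0.293168
  L_II = C(11,2)·0.39^2·0.61^9 = 55·0.1521·0.0116941 = 0.0978274
  L_III = C(11,2)·0.62^2·0.38^9 = 55·0.3844·0.000165216 = 0.003493
  L_IV = C(11,2)·0.90^2·0.10^9 = 55·0.81·1e-09 = 4.455e-08
Unnormalised posteriors:
  w_I·L_I = 0.14 × 0.293168 = 0.0410435
  w_II·L_II = 0.07 × 0.0978274 = 0.00684792
  w_III·L_III = 0.25 × 0.003493 = 0.00087325
  w_IV·L_IV = 0.54 × 4.455e-08 = 2.4057e-08
Sum: 0.0410435 + 0.00684792 + 0.00087325 + 2.4057e-08 = 0.0487647
So the posterior for Component I is 0.0410435 / 0.0487647 ≈ 0.842.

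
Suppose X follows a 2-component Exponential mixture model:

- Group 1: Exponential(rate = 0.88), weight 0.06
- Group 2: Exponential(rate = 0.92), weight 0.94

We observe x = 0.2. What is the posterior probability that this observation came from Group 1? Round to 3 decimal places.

0.058

By Bayes' theorem, P(k | x) = P(Z=k) f_k(x) / Σ_j P(Z=j) f_j(x).
Evaluate each component's likelihood at the observed value:
  L_1 = 0.88·e^(−0.88·0.2) = 0.88·e^(−0.1760) = 0.737984
  L_2 = 0.92·e^(−0.92·0.2) = 0.92·e^(−0.1840) = 0.765381
Prior × likelihood for each component:
  P(Z=1)·L_1 = 0.06 × 0.737984 = 0.044279
  P(Z=2)·L_2 = 0.94 × 0.765381 = 0.719458
Sum: 0.044279 + 0.719458 = 0.763737
P(Group 1 | the observation) ≈ 0.058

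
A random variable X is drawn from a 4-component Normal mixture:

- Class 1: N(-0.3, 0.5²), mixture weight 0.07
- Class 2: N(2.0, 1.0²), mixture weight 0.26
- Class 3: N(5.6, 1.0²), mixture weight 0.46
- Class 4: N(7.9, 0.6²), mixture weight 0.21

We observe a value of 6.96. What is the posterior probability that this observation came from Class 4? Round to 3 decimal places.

Posterior ∝ prior × likelihood, so P(k | x) ∝ w_k f_k(x); normalise over all components.
Normal densities:
  p_1 = 1.32038e-46
  p_2 = 1.81443e-06
  p_3 = 0.158225
  p_4 = 0.194887
Weight by the priors:
  w_1·p_1 = 0.07 × 1.32038e-46 = 9.24269e-48
  w_2·p_2 = 0.26 × 1.81443e-06 = 4.71752e-07
  w_3·p_3 = 0.46 × 0.158225 = 0.0727834
  w_4·p_4 = 0.21 × 0.194887 = 0.0409263
Denominator: 9.24269e-48 + 4.71752e-07 + 0.0727834 + 0.0409263 = 0.11371
So the posterior for Class 4 is 0.0409263 / 0.11371 ≈ 0.360.

0.360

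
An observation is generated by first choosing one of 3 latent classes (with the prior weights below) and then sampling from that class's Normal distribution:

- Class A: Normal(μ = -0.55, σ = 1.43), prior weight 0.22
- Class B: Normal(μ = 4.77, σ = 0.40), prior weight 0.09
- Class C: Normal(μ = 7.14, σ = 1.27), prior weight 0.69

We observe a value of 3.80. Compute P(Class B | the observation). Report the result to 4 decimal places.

By Bayes' theorem, P(k | x) = w_k f_k(x) / Σ_j w_j f_j(x).
Component likelihoods at x = 3.80:
  f_A = 0.00273024
  f_B = 0.0527095
  f_C = 0.00989032
Multiply by the mixture weights:
  w_A·f_A = 0.22 × 0.00273024 = 0.000600652
  w_B·f_B = 0.09 × 0.0527095 = 0.00474385
  w_C·f_C = 0.69 × 0.00989032 = 0.00682432
Marginal: 0.000600652 + 0.00474385 + 0.00682432 = 0.0121688
P(Class B | data) = 0.00474385 / 0.0121688 ≈ 0.3898

0.3898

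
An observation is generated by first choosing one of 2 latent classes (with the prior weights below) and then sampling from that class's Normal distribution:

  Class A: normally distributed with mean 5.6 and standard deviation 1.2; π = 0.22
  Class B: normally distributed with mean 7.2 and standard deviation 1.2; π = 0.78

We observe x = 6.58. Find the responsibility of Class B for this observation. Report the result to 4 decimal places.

0.8124

The responsibility of component k is π_k f_k(x) divided by Σ_j π_j f_j(x).
Component likelihoods at x = 6.58:
  p_A = (1/(1.2·√(2π)))·exp(−(6.58−5.6)²/(2·1.2²)) = 0.332452·exp(-0.33347) = 0.238179
  p_B = (1/(1.2·√(2π)))·exp(−(6.58−7.2)²/(2·1.2²)) = 0.332452·exp(-0.13347) = 0.290913
Weight by the priors:
  π_A·p_A = 0.22 × 0.238179 = 0.0523994
  π_B·p_B = 0.78 × 0.290913 = 0.226912
Denominator: 0.0523994 + 0.226912 = 0.279311
Responsibility of Class B: 0.226912 / 0.279311 ≈ 0.8124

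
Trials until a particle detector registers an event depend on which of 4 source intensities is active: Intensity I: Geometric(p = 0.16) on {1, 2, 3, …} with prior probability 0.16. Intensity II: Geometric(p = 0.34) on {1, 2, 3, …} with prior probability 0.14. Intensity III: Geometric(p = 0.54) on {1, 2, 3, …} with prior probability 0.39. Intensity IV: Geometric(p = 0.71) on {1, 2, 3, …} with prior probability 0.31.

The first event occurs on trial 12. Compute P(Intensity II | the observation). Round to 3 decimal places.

0.115

Posterior ∝ prior × likelihood, so P(k | x) ∝ w_k f_k(x); normalise over all components.
Geometric probabilities:
  p_I = 0.0235067
  p_II = 0.00351935
  p_III = 0.000105373
  p_IV = 8.66236e-07
Prior × likelihood for each component:
  w_I·p_I = 0.16 × 0.0235067 = 0.00376108
  w_II·p_II = 0.14 × 0.00351935 = 0.000492709
  w_III·p_III = 0.39 × 0.000105373 = 4.10955e-05
  w_IV·p_IV = 0.31 × 8.66236e-07 = 2.68533e-07
Denominator: 0.00376108 + 0.000492709 + 4.10955e-05 + 2.68533e-07 = 0.00429515
P(Intensity II | the observation) ≈ 0.115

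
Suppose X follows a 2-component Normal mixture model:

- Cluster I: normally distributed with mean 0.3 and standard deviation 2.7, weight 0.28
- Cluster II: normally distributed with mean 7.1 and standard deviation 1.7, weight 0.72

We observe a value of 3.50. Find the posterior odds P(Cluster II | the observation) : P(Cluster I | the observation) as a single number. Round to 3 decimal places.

Since P(k|x) ∝ w_k f_k(x), the posterior odds are w_i f_i(x) / (w_j f_j(x)).
Component likelihoods at x = 3.50:
  p_I = (1/(2.7·√(2π)))·exp(−(3.50−0.3)²/(2·2.7²)) = 0.147756·exp(-0.70233) = 0.0732028
  p_II = (1/(1.7·√(2π)))·exp(−(3.50−7.1)²/(2·1.7²)) = 0.234672·exp(-2.24221) = 0.0249276
0.0179478 / 0.0204968 ≈ 0.876

0.876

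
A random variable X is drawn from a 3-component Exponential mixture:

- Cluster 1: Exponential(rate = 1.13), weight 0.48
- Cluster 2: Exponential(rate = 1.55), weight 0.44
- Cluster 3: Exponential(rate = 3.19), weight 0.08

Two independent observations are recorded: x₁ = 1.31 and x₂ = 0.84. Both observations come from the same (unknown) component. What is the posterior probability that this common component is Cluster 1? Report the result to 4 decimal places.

P(component k | x) = π_k·f_k(x) / marginal(x), where marginal(x) = Σ_j π_j·f_j(x).
Since both observations come from the same component, the likelihood for component k is f_k(x₁)·f_k(x₂).
  f_1 = [0.257153] × [0.437367] = 0.11247
  f_2 = [0.203468] × [0.42158] = 0.0857782
  f_3 = [0.048856] × [0.218804] = 0.0106899
Weight by the priors:
  π_1·f_1 = 0.48 × 0.11247 = 0.0539858
  π_2·f_2 = 0.44 × 0.0857782 = 0.0377424
  π_3·f_3 = 0.08 × 0.0106899 = 0.00085519
Normaliser: 0.0539858 + 0.0377424 + 0.00085519 = 0.0925834
P(Cluster 1 | x) = 0.0539858 / 0.0925834 ≈ 0.5831

0.5831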